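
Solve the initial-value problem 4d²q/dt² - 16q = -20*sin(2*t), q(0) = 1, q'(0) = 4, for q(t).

q = -3*exp(-2*t)/16 + 5*sin(2*t)/8 + 19*exp(2*t)/16

Divide through by 4: q'' - 4q = -5*sin(2*t).
Characteristic equation r² - 4 = 0 factors as (r - 2)(r + 2) = 0, so r = 2, -2.
Hence q_h = C1*exp(2*t) + C2*exp(-2*t).
Try q_p = A*cos(2*t) + B*sin(2*t). Substituting and equating the coefficients of cos(2t) and sin(2t) gives A = 0, B = 5/8, so q_p = 5*sin(2*t)/8.
General solution: q = 5*sin(2*t)/8 + C1*exp(2*t) + C2*exp(-2*t).
Apply the initial conditions: q(0) = C1 + C2 = 1 and q'(0) = 5/4 - 2*C2 + 2*C1 = 4. Solving gives C1 = 19/16, C2 = -3/16.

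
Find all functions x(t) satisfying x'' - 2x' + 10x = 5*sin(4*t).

x = -3*sin(4*t)/10 + 2*cos(4*t)/5 + C1*cos(3*t)*exp(t) + C2*exp(t)*sin(3*t)

Characteristic equation r² - 2r + 10 = 0 has discriminant (-2)² - 4·(10) = -36 < 0, so r = 1 ± 3i.
Hence x_h = C1*cos(3*t)*exp(t) + C2*exp(t)*sin(3*t).
Try x_p = A*cos(4*t) + B*sin(4*t). Substituting and equating the coefficients of cos(4t) and sin(4t) gives A = 2/5, B = -3/10, so x_p = -3*sin(4*t)/10 + 2*cos(4*t)/5.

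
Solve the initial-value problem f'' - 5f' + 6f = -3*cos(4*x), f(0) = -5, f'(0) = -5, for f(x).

f = -97*exp(2*x)/10 + 3*sin(4*x)/25 + 3*cos(4*x)/50 + 116*exp(3*x)/25

Characteristic equation r² - 5r + 6 = 0 factors as (r - 3)(r - 2) = 0, so r = 3, 2.
Hence f_h = C1*exp(3*x) + C2*exp(2*x).
Try f_p = A*cos(4*x) + B*sin(4*x). Substituting and equating the coefficients of cos(4x) and sin(4x) gives A = 3/50, B = 3/25, so f_p = 3*sin(4*x)/25 + 3*cos(4*x)/50.
General solution: f = 3*sin(4*x)/25 + 3*cos(4*x)/50 + C1*exp(3*x) + C2*exp(2*x).
Apply the initial conditions: f(0) = 3/50 + C1 + C2 = -5 and f'(0) = 12/25 + 2*C2 + 3*C1 = -5. Solving gives C1 = 116/25, C2 = -97/10.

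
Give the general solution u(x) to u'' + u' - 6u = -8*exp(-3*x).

Characteristic equation r² + r - 6 = 0 factors as (r + 3)(r - 2) = 0, so r = -3, 2.
Hence u_h = C1*exp(-3*x) + C2*exp(2*x).
Since exp(-3*x) solves the homogeneous equation (r = -3 is a root of multiplicity 1), multiply the trial by x. Try u_p = A*x*exp(-3*x). Substituting into the equation and dividing by exp(-3*x) gives A = 8/5, so u_p = 8*x*exp(-3*x)/5.

u = C1*exp(-3*x) + C2*exp(2*x) + 8*x*exp(-3*x)/5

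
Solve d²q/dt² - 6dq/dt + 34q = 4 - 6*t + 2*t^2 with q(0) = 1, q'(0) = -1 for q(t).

q = 426/4913 - 45*t/289 + t**2/17 - 17609*exp(3*t)*sin(5*t)/24565 + 4487*cos(5*t)*exp(3*t)/4913

Characteristic equation r² - 6r + 34 = 0 has discriminant (-6)² - 4·(34) = -100 < 0, so r = 3 ± 5i.
Hence q_h = C1*cos(5*t)*exp(3*t) + C2*exp(3*t)*sin(5*t).
For the particular solution try q_p = A0 + A1*t + A2*t^2. Substituting and matching coefficients of each power of t gives A0 = 426/4913, A1 = -45/289, A2 = 1/17, so q_p = 426/4913 - 45*t/289 + t^2/17.
General solution: q = 426/4913 - 45*t/289 + t^2/17 + C1*cos(5*t)*exp(3*t) + C2*exp(3*t)*sin(5*t).
Apply the initial conditions: q(0) = 426/4913 + C1 = 1 and q'(0) = -45/289 + 3*C1 + 5*C2 = -1. Solving gives C1 = 4487/4913, C2 = -17609/24565.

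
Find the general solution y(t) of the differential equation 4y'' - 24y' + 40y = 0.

y = C1*cos(t)*exp(3*t) + C2*exp(3*t)*sin(t)

Divide through by 4: y'' - 6y' + 10y = 0.
Characteristic equation r² - 6r + 10 = 0 has discriminant (-6)² - 4·(10) = -4 < 0, so r = 3 ± i.
Hence y_h = C1*cos(t)*exp(3*t) + C2*exp(3*t)*sin(t).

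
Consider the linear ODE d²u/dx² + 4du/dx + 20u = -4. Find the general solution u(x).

u = -1/5 + C1*cos(4*x)*exp(-2*x) + C2*exp(-2*x)*sin(4*x)

Characteristic equation r² + 4r + 20 = 0 has discriminant (4)² - 4·(20) = -64 < 0, so r = -2 ± 4i.
Hence u_h = C1*cos(4*x)*exp(-2*x) + C2*exp(-2*x)*sin(4*x).
For the particular solution try u_p = A0. Substituting and matching coefficients of each power of x gives A0 = -1/5, so u_p = -1/5.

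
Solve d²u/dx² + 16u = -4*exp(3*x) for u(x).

Characteristic equation r² + 16 = 0 has discriminant (0)² - 4·(16) = -64 < 0, so r = ± 4i.
Hence u_h = C1*cos(4*x) + C2*sin(4*x).
Try u_p = A*exp(3*x). Substituting into the equation and dividing by exp(3*x) gives A = -4/25, so u_p = -4*exp(3*x)/25.

u = -4*exp(3*x)/25 + C1*cos(4*x) + C2*sin(4*x)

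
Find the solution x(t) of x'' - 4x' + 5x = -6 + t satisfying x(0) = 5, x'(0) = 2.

x = -26/25 + t/5 - 257*exp(2*t)*sin(t)/25 + 151*cos(t)*exp(2*t)/25

Characteristic equation r² - 4r + 5 = 0 has discriminant (-4)² - 4·(5) = -4 < 0, so r = 2 ± i.
Hence x_h = C1*cos(t)*exp(2*t) + C2*exp(2*t)*sin(t).
For the particular solution try x_p = A0 + A1*t. Substituting and matching coefficients of each power of t gives A0 = -26/25, A1 = 1/5, so x_p = -26/25 + t/5.
General solution: x = -26/25 + t/5 + C1*cos(t)*exp(2*t) + C2*exp(2*t)*sin(t).
Apply the initial conditions: x(0) = -26/25 + C1 = 5 and x'(0) = 1/5 + C2 + 2*C1 = 2. Solving gives C1 = 151/25, C2 = -257/25.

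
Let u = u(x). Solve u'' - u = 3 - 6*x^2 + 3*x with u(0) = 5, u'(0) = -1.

u = 9 - exp(x) - 3*x - 3*exp(-x) + 6*x**2

Characteristic equation r² - 1 = 0 factors as (r - 1)(r + 1) = 0, so r = 1, -1.
Hence u_h = C1*exp(x) + C2*exp(-x).
For the particular solution try u_p = A0 + A1*x + A2*x^2. Substituting and matching coefficients of each power of x gives A0 = 9, A1 = -3, A2 = 6, so u_p = 9 - 3*x + 6*x^2.
General solution: u = 9 - 3*x + 6*x^2 + C1*exp(x) + C2*exp(-x).
Apply the initial conditions: u(0) = 9 + C1 + C2 = 5 and u'(0) = -3 + C1 - C2 = -1. Solving gives C1 = -1, C2 = -3.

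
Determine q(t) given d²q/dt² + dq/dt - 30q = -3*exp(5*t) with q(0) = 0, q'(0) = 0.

q = -3*exp(-6*t)/121 + 3*exp(5*t)/121 - 3*t*exp(5*t)/11

Characteristic equation r² + r - 30 = 0 factors as (r - 5)(r + 6) = 0, so r = 5, -6.
Hence q_h = C1*exp(5*t) + C2*exp(-6*t).
Since exp(5*t) solves the homogeneous equation (r = 5 is a root of multiplicity 1), multiply the trial by t. Try q_p = A*t*exp(5*t). Substituting into the equation and dividing by exp(5*t) gives A = -3/11, so q_p = -3*t*exp(5*t)/11.
General solution: q = C1*exp(5*t) + C2*exp(-6*t) - 3*t*exp(5*t)/11.
Apply the initial conditions: q(0) = C1 + C2 = 0 and q'(0) = -3/11 - 6*C2 + 5*C1 = 0. Solving gives C1 = 3/121, C2 = -3/121.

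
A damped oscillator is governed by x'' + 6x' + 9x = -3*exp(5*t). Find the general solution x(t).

x = -3*exp(5*t)/64 + C1*exp(-3*t) + C2*t*exp(-3*t)

Characteristic equation r² + 6r + 9 = 0 has discriminant (6)² - 4·(9) = 0, so r = -3 is a repeated root.
Hence x_h = (C1 + C2*t)*exp(-3*t).
Try x_p = A*exp(5*t). Substituting into the equation and dividing by exp(5*t) gives A = -3/64, so x_p = -3*exp(5*t)/64.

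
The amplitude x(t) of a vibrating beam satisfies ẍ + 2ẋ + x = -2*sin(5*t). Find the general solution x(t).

x = 5*cos(5*t)/169 + 12*sin(5*t)/169 + C1*exp(-t) + C2*t*exp(-t)

Characteristic equation r² + 2r + 1 = 0 has discriminant (2)² - 4·(1) = 0, so r = -1 is a repeated root.
Hence x_h = (C1 + C2*t)*exp(-t).
Try x_p = A*cos(5*t) + B*sin(5*t). Substituting and equating the coefficients of cos(5t) and sin(5t) gives A = 5/169, B = 12/169, so x_p = 5*cos(5*t)/169 + 12*sin(5*t)/169.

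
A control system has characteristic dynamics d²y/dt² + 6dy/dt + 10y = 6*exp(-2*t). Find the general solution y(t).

y = 3*exp(-2*t) + C1*cos(t)*exp(-3*t) + C2*exp(-3*t)*sin(t)

Characteristic equation r² + 6r + 10 = 0 has discriminant (6)² - 4·(10) = -4 < 0, so r = -3 ± i.
Hence y_h = C1*cos(t)*exp(-3*t) + C2*exp(-3*t)*sin(t).
Try y_p = A*exp(-2*t). Substituting into the equation and dividing by exp(-2*t) gives A = 3, so y_p = 3*exp(-2*t).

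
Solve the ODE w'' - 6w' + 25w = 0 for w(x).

Characteristic equation r² - 6r + 25 = 0 has discriminant (-6)² - 4·(25) = -64 < 0, so r = 3 ± 4i.
Hence w_h = C1*cos(4*x)*exp(3*x) + C2*exp(3*x)*sin(4*x).

w = C1*cos(4*x)*exp(3*x) + C2*exp(3*x)*sin(4*x)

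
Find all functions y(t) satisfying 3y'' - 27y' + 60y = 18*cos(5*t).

Divide through by 3: y'' - 9y' + 20y = 6*cos(5*t).
Characteristic equation r² - 9r + 20 = 0 factors as (r - 5)(r - 4) = 0, so r = 5, 4.
Hence y_h = C1*exp(5*t) + C2*exp(4*t).
Try y_p = A*cos(5*t) + B*sin(5*t). Substituting and equating the coefficients of cos(5t) and sin(5t) gives A = -3/205, B = -27/205, so y_p = -27*sin(5*t)/205 - 3*cos(5*t)/205.

y = -27*sin(5*t)/205 - 3*cos(5*t)/205 + C1*exp(5*t) + C2*exp(4*t)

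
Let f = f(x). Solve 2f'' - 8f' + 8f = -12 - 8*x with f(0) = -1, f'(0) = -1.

f = -5/2 - x + 3*exp(2*x)/2 - 3*x*exp(2*x)

Divide through by 2: f'' - 4f' + 4f = -6 - 4*x.
Characteristic equation r² - 4r + 4 = 0 has discriminant (-4)² - 4·(4) = 0, so r = 2 is a repeated root.
Hence f_h = (C1 + C2*x)*exp(2*x).
For the particular solution try f_p = A0 + A1*x. Substituting and matching coefficients of each power of x gives A0 = -5/2, A1 = -1, so f_p = -5/2 - x.
General solution: f = -5/2 - x + C1*exp(2*x) + C2*x*exp(2*x).
Apply the initial conditions: f(0) = -5/2 + C1 = -1 and f'(0) = -1 + C2 + 2*C1 = -1. Solving gives C1 = 3/2, C2 = -3.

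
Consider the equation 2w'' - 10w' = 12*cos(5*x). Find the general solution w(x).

Divide through by 2: w'' - 5w' = 6*cos(5*x).
Characteristic equation r² - 5r = 0 factors as (r - 5)r = 0, so r = 5, 0.
Hence w_h = C1*exp(5*x) + C2.
Try w_p = A*cos(5*x) + B*sin(5*x). Substituting and equating the coefficients of cos(5x) and sin(5x) gives A = -3/25, B = -3/25, so w_p = -3*cos(5*x)/25 - 3*sin(5*x)/25.

w = C2 - 3*cos(5*x)/25 - 3*sin(5*x)/25 + C1*exp(5*x)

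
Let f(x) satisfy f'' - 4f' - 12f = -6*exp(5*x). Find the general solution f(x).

f = 6*exp(5*x)/7 + C1*exp(-2*x) + C2*exp(6*x)

Characteristic equation r² - 4r - 12 = 0 factors as (r + 2)(r - 6) = 0, so r = -2, 6.
Hence f_h = C1*exp(-2*x) + C2*exp(6*x).
Try f_p = A*exp(5*x). Substituting into the equation and dividing by exp(5*x) gives A = 6/7, so f_p = 6*exp(5*x)/7.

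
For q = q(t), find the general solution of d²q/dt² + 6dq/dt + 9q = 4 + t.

Characteristic equation r² + 6r + 9 = 0 has discriminant (6)² - 4·(9) = 0, so r = -3 is a repeated root.
Hence q_h = (C1 + C2*t)*exp(-3*t).
For the particular solution try q_p = A0 + A1*t. Substituting and matching coefficients of each power of t gives A0 = 10/27, A1 = 1/9, so q_p = 10/27 + t/9.

q = 10/27 + t/9 + C1*exp(-3*t) + C2*t*exp(-3*t)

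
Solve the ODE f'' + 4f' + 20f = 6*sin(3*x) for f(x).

Characteristic equation r² + 4r + 20 = 0 has discriminant (4)² - 4·(20) = -64 < 0, so r = -2 ± 4i.
Hence f_h = C1*cos(4*x)*exp(-2*x) + C2*exp(-2*x)*sin(4*x).
Try f_p = A*cos(3*x) + B*sin(3*x). Substituting and equating the coefficients of cos(3x) and sin(3x) gives A = -72/265, B = 66/265, so f_p = -72*cos(3*x)/265 + 66*sin(3*x)/265.

f = -72*cos(3*x)/265 + 66*sin(3*x)/265 + C1*cos(4*x)*exp(-2*x) + C2*exp(-2*x)*sin(4*x)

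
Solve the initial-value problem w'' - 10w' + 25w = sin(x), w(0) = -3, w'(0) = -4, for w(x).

w = -1019*exp(5*x)/338 + 5*cos(x)/338 + 6*sin(x)/169 + 287*x*exp(5*x)/26

Characteristic equation r² - 10r + 25 = 0 has discriminant (-10)² - 4·(25) = 0, so r = 5 is a repeated root.
Hence w_h = (C1 + C2*x)*exp(5*x).
Try w_p = A*cos(x) + B*sin(x). Substituting and equating the coefficients of cos(x) and sin(x) gives A = 5/338, B = 6/169, so w_p = 5*cos(x)/338 + 6*sin(x)/169.
General solution: w = 5*cos(x)/338 + 6*sin(x)/169 + C1*exp(5*x) + C2*x*exp(5*x).
Apply the initial conditions: w(0) = 5/338 + C1 = -3 and w'(0) = 6/169 + C2 + 5*C1 = -4. Solving gives C1 = -1019/338, C2 = 287/26.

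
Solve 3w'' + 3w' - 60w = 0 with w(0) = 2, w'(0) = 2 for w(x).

Divide through by 3: w'' + w' - 20w = 0.
Characteristic equation r² + r - 20 = 0 factors as (r - 4)(r + 5) = 0, so r = 4, -5.
Hence w_h = C1*exp(4*x) + C2*exp(-5*x).
Apply the initial conditions: w(0) = C1 + C2 = 2 and w'(0) = -5*C2 + 4*C1 = 2. Solving gives C1 = 4/3, C2 = 2/3.

w = 2*exp(-5*x)/3 + 4*exp(4*x)/3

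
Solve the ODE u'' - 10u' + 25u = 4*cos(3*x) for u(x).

u = -30*sin(3*x)/289 + 16*cos(3*x)/289 + C1*exp(5*x) + C2*x*exp(5*x)

Characteristic equation r² - 10r + 25 = 0 has discriminant (-10)² - 4·(25) = 0, so r = 5 is a repeated root.
Hence u_h = (C1 + C2*x)*exp(5*x).
Try u_p = A*cos(3*x) + B*sin(3*x). Substituting and equating the coefficients of cos(3x) and sin(3x) gives A = 16/289, B = -30/289, so u_p = -30*sin(3*x)/289 + 16*cos(3*x)/289.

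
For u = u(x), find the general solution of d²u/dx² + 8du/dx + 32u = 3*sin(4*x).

u = -3*cos(4*x)/40 + 3*sin(4*x)/80 + C1*cos(4*x)*exp(-4*x) + C2*exp(-4*x)*sin(4*x)

Characteristic equation r² + 8r + 32 = 0 has discriminant (8)² - 4·(32) = -64 < 0, so r = -4 ± 4i.
Hence u_h = C1*cos(4*x)*exp(-4*x) + C2*exp(-4*x)*sin(4*x).
Try u_p = A*cos(4*x) + B*sin(4*x). Substituting and equating the coefficients of cos(4x) and sin(4x) gives A = -3/40, B = 3/80, so u_p = -3*cos(4*x)/40 + 3*sin(4*x)/80.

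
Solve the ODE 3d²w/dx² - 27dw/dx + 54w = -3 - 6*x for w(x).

w = -1/9 - x/9 + C1*exp(6*x) + C2*exp(3*x)

Divide through by 3: w'' - 9w' + 18w = -1 - 2*x.
Characteristic equation r² - 9r + 18 = 0 factors as (r - 6)(r - 3) = 0, so r = 6, 3.
Hence w_h = C1*exp(6*x) + C2*exp(3*x).
For the particular solution try w_p = A0 + A1*x. Substituting and matching coefficients of each power of x gives A0 = -1/9, A1 = -1/9, so w_p = -1/9 - x/9.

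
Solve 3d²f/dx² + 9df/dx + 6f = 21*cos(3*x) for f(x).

f = -49*cos(3*x)/130 + 63*sin(3*x)/130 + C1*exp(-x) + C2*exp(-2*x)

Divide through by 3: f'' + 3f' + 2f = 7*cos(3*x).
Characteristic equation r² + 3r + 2 = 0 factors as (r + 1)(r + 2) = 0, so r = -1, -2.
Hence f_h = C1*exp(-x) + C2*exp(-2*x).
Try f_p = A*cos(3*x) + B*sin(3*x). Substituting and equating the coefficients of cos(3x) and sin(3x) gives A = -49/130, B = 63/130, so f_p = -49*cos(3*x)/130 + 63*sin(3*x)/130.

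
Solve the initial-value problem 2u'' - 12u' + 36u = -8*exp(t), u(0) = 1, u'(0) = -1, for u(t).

u = -4*exp(t)/13 - 20*exp(3*t)*sin(3*t)/13 + 17*cos(3*t)*exp(3*t)/13

Divide through by 2: u'' - 6u' + 18u = -4*exp(t).
Characteristic equation r² - 6r + 18 = 0 has discriminant (-6)² - 4·(18) = -36 < 0, so r = 3 ± 3i.
Hence u_h = C1*cos(3*t)*exp(3*t) + C2*exp(3*t)*sin(3*t).
Try u_p = A*exp(t). Substituting into the equation and dividing by exp(t) gives A = -4/13, so u_p = -4*exp(t)/13.
General solution: u = -4*exp(t)/13 + C1*cos(3*t)*exp(3*t) + C2*exp(3*t)*sin(3*t).
Apply the initial conditions: u(0) = -4/13 + C1 = 1 and u'(0) = -4/13 + 3*C1 + 3*C2 = -1. Solving gives C1 = 17/13, C2 = -20/13.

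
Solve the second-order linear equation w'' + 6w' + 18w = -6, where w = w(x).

w = -1/3 + C1*cos(3*x)*exp(-3*x) + C2*exp(-3*x)*sin(3*x)

Characteristic equation r² + 6r + 18 = 0 has discriminant (6)² - 4·(18) = -36 < 0, so r = -3 ± 3i.
Hence w_h = C1*cos(3*x)*exp(-3*x) + C2*exp(-3*x)*sin(3*x).
For the particular solution try w_p = A0. Substituting and matching coefficients of each power of x gives A0 = -1/3, so w_p = -1/3.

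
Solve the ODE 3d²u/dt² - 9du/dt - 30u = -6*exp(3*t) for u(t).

Divide through by 3: u'' - 3u' - 10u = -2*exp(3*t).
Characteristic equation r² - 3r - 10 = 0 factors as (r - 5)(r + 2) = 0, so r = 5, -2.
Hence u_h = C1*exp(5*t) + C2*exp(-2*t).
Try u_p = A*exp(3*t). Substituting into the equation and dividing by exp(3*t) gives A = 1/5, so u_p = exp(3*t)/5.

u = exp(3*t)/5 + C1*exp(5*t) + C2*exp(-2*t)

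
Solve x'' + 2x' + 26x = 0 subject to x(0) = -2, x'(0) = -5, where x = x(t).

Characteristic equation r² + 2r + 26 = 0 has discriminant (2)² - 4·(26) = -100 < 0, so r = -1 ± 5i.
Hence x_h = C1*cos(5*t)*exp(-t) + C2*exp(-t)*sin(5*t).
Apply the initial conditions: x(0) = C1 = -2 and x'(0) = -C1 + 5*C2 = -5. Solving gives C1 = -2, C2 = -7/5.

x = -2*cos(5*t)*exp(-t) - 7*exp(-t)*sin(5*t)/5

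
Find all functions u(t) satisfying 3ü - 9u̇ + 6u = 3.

u = 1/2 + C1*exp(2*t) + C2*exp(t)

Divide through by 3: u'' - 3u' + 2u = 1.
Characteristic equation r² - 3r + 2 = 0 factors as (r - 2)(r - 1) = 0, so r = 2, 1.
Hence u_h = C1*exp(2*t) + C2*exp(t).
For the particular solution try u_p = A0. Substituting and matching coefficients of each power of t gives A0 = 1/2, so u_p = 1/2.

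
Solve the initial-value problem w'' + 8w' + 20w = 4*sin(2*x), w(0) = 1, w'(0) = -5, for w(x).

w = -cos(2*x)/8 + sin(2*x)/8 - 3*exp(-4*x)*sin(2*x)/8 + 9*cos(2*x)*exp(-4*x)/8

Characteristic equation r² + 8r + 20 = 0 has discriminant (8)² - 4·(20) = -16 < 0, so r = -4 ± 2i.
Hence w_h = C1*cos(2*x)*exp(-4*x) + C2*exp(-4*x)*sin(2*x).
Try w_p = A*cos(2*x) + B*sin(2*x). Substituting and equating the coefficients of cos(2x) and sin(2x) gives A = -1/8, B = 1/8, so w_p = -cos(2*x)/8 + sin(2*x)/8.
General solution: w = -cos(2*x)/8 + sin(2*x)/8 + C1*cos(2*x)*exp(-4*x) + C2*exp(-4*x)*sin(2*x).
Apply the initial conditions: w(0) = -1/8 + C1 = 1 and w'(0) = 1/4 - 4*C1 + 2*C2 = -5. Solving gives C1 = 9/8, C2 = -3/8.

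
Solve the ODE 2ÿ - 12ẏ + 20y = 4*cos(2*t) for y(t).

Divide through by 2: y'' - 6y' + 10y = 2*cos(2*t).
Characteristic equation r² - 6r + 10 = 0 has discriminant (-6)² - 4·(10) = -4 < 0, so r = 3 ± i.
Hence y_h = C1*cos(t)*exp(3*t) + C2*exp(3*t)*sin(t).
Try y_p = A*cos(2*t) + B*sin(2*t). Substituting and equating the coefficients of cos(2t) and sin(2t) gives A = 1/15, B = -2/15, so y_p = -2*sin(2*t)/15 + cos(2*t)/15.

y = -2*sin(2*t)/15 + cos(2*t)/15 + C1*cos(t)*exp(3*t) + C2*exp(3*t)*sin(t)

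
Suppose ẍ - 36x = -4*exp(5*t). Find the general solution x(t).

Characteristic equation r² - 36 = 0 factors as (r - 6)(r + 6) = 0, so r = 6, -6.
Hence x_h = C1*exp(6*t) + C2*exp(-6*t).
Try x_p = A*exp(5*t). Substituting into the equation and dividing by exp(5*t) gives A = 4/11, so x_p = 4*exp(5*t)/11.

x = 4*exp(5*t)/11 + C1*exp(6*t) + C2*exp(-6*t)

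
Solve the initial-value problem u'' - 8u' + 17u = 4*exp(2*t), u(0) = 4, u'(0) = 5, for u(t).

Characteristic equation r² - 8r + 17 = 0 has discriminant (-8)² - 4·(17) = -4 < 0, so r = 4 ± i.
Hence u_h = C1*cos(t)*exp(4*t) + C2*exp(4*t)*sin(t).
Try u_p = A*exp(2*t). Substituting into the equation and dividing by exp(2*t) gives A = 4/5, so u_p = 4*exp(2*t)/5.
General solution: u = 4*exp(2*t)/5 + C1*cos(t)*exp(4*t) + C2*exp(4*t)*sin(t).
Apply the initial conditions: u(0) = 4/5 + C1 = 4 and u'(0) = 8/5 + C2 + 4*C1 = 5. Solving gives C1 = 16/5, C2 = -47/5.

u = 4*exp(2*t)/5 - 47*exp(4*t)*sin(t)/5 + 16*cos(t)*exp(4*t)/5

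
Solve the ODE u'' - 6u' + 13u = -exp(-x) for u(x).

u = -exp(-x)/20 + C1*cos(2*x)*exp(3*x) + C2*exp(3*x)*sin(2*x)

Characteristic equation r² - 6r + 13 = 0 has discriminant (-6)² - 4·(13) = -16 < 0, so r = 3 ± 2i.
Hence u_h = C1*cos(2*x)*exp(3*x) + C2*exp(3*x)*sin(2*x).
Try u_p = A*exp(-x). Substituting into the equation and dividing by exp(-x) gives A = -1/20, so u_p = -exp(-x)/20.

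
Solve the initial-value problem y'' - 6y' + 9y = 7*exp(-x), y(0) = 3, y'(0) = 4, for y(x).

y = 7*exp(-x)/16 + 41*exp(3*x)/16 - 13*x*exp(3*x)/4

Characteristic equation r² - 6r + 9 = 0 has discriminant (-6)² - 4·(9) = 0, so r = 3 is a repeated root.
Hence y_h = (C1 + C2*x)*exp(3*x).
Try y_p = A*exp(-x). Substituting into the equation and dividing by exp(-x) gives A = 7/16, so y_p = 7*exp(-x)/16.
General solution: y = 7*exp(-x)/16 + C1*exp(3*x) + C2*x*exp(3*x).
Apply the initial conditions: y(0) = 7/16 + C1 = 3 and y'(0) = -7/16 + C2 + 3*C1 = 4. Solving gives C1 = 41/16, C2 = -13/4.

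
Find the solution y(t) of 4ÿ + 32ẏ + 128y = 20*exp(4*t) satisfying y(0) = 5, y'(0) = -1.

y = exp(4*t)/16 + 37*exp(-4*t)*sin(4*t)/8 + 79*cos(4*t)*exp(-4*t)/16

Divide through by 4: y'' + 8y' + 32y = 5*exp(4*t).
Characteristic equation r² + 8r + 32 = 0 has discriminant (8)² - 4·(32) = -64 < 0, so r = -4 ± 4i.
Hence y_h = C1*cos(4*t)*exp(-4*t) + C2*exp(-4*t)*sin(4*t).
Try y_p = A*exp(4*t). Substituting into the equation and dividing by exp(4*t) gives A = 1/16, so y_p = exp(4*t)/16.
General solution: y = exp(4*t)/16 + C1*cos(4*t)*exp(-4*t) + C2*exp(-4*t)*sin(4*t).
Apply the initial conditions: y(0) = 1/16 + C1 = 5 and y'(0) = 1/4 - 4*C1 + 4*C2 = -1. Solving gives C1 = 79/16, C2 = 37/8.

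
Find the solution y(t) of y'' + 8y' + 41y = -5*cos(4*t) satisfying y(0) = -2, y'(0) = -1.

y = -160*sin(4*t)/1649 - 125*cos(4*t)/1649 - 13701*exp(-4*t)*sin(5*t)/8245 - 3173*cos(5*t)*exp(-4*t)/1649

Characteristic equation r² + 8r + 41 = 0 has discriminant (8)² - 4·(41) = -100 < 0, so r = -4 ± 5i.
Hence y_h = C1*cos(5*t)*exp(-4*t) + C2*exp(-4*t)*sin(5*t).
Try y_p = A*cos(4*t) + B*sin(4*t). Substituting and equating the coefficients of cos(4t) and sin(4t) gives A = -125/1649, B = -160/1649, so y_p = -160*sin(4*t)/1649 - 125*cos(4*t)/1649.
General solution: y = -160*sin(4*t)/1649 - 125*cos(4*t)/1649 + C1*cos(5*t)*exp(-4*t) + C2*exp(-4*t)*sin(5*t).
Apply the initial conditions: y(0) = -125/1649 + C1 = -2 and y'(0) = -640/1649 - 4*C1 + 5*C2 = -1. Solving gives C1 = -3173/1649, C2 = -13701/8245.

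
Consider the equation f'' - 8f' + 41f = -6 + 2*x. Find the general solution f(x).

f = -230/1681 + 2*x/41 + C1*cos(5*x)*exp(4*x) + C2*exp(4*x)*sin(5*x)

Characteristic equation r² - 8r + 41 = 0 has discriminant (-8)² - 4·(41) = -100 < 0, so r = 4 ± 5i.
Hence f_h = C1*cos(5*x)*exp(4*x) + C2*exp(4*x)*sin(5*x).
For the particular solution try f_p = A0 + A1*x. Substituting and matching coefficients of each power of x gives A0 = -230/1681, A1 = 2/41, so f_p = -230/1681 + 2*x/41.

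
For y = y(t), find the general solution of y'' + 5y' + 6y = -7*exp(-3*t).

Characteristic equation r² + 5r + 6 = 0 factors as (r + 2)(r + 3) = 0, so r = -2, -3.
Hence y_h = C1*exp(-2*t) + C2*exp(-3*t).
Since exp(-3*t) solves the homogeneous equation (r = -3 is a root of multiplicity 1), multiply the trial by t. Try y_p = A*t*exp(-3*t). Substituting into the equation and dividing by exp(-3*t) gives A = 7, so y_p = 7*t*exp(-3*t).

y = C1*exp(-2*t) + C2*exp(-3*t) + 7*t*exp(-3*t)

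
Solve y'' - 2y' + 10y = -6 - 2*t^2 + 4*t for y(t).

y = -62/125 - t**2/5 + 8*t/25 + C1*cos(3*t)*exp(t) + C2*exp(t)*sin(3*t)

Characteristic equation r² - 2r + 10 = 0 has discriminant (-2)² - 4·(10) = -36 < 0, so r = 1 ± 3i.
Hence y_h = C1*cos(3*t)*exp(t) + C2*exp(t)*sin(3*t).
For the particular solution try y_p = A0 + A1*t + A2*t^2. Substituting and matching coefficients of each power of t gives A0 = -62/125, A1 = 8/25, A2 = -1/5, so y_p = -62/125 - t^2/5 + 8*t/25.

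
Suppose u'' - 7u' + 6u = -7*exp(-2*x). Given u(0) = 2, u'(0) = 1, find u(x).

Characteristic equation r² - 7r + 6 = 0 factors as (r - 6)(r - 1) = 0, so r = 6, 1.
Hence u_h = C1*exp(6*x) + C2*exp(x).
Try u_p = A*exp(-2*x). Substituting into the equation and dividing by exp(-2*x) gives A = -7/24, so u_p = -7*exp(-2*x)/24.
General solution: u = -7*exp(-2*x)/24 + C1*exp(6*x) + C2*exp(x).
Apply the initial conditions: u(0) = -7/24 + C1 + C2 = 2 and u'(0) = 7/12 + C2 + 6*C1 = 1. Solving gives C1 = -3/8, C2 = 8/3.

u = -7*exp(-2*x)/24 - 3*exp(6*x)/8 + 8*exp(x)/3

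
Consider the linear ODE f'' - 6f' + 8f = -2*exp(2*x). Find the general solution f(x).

f = C1*exp(4*x) + C2*exp(2*x) + x*exp(2*x)

Characteristic equation r² - 6r + 8 = 0 factors as (r - 4)(r - 2) = 0, so r = 4, 2.
Hence f_h = C1*exp(4*x) + C2*exp(2*x).
Since exp(2*x) solves the homogeneous equation (r = 2 is a root of multiplicity 1), multiply the trial by x. Try f_p = A*x*exp(2*x). Substituting into the equation and dividing by exp(2*x) gives A = 1, so f_p = x*exp(2*x).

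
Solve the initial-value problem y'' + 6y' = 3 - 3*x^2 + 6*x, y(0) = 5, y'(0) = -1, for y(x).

Characteristic equation r² + 6r = 0 factors as (r + 6)r = 0, so r = -6, 0.
Hence y_h = C1*exp(-6*x) + C2.
Since 0 is a characteristic root (multiplicity 1), multiply the polynomial trial by x: try y_p = x*(A0 + A1*x + A2*x^2). Substituting and matching coefficients of each power of x gives A0 = 11/36, A1 = 7/12, A2 = -1/6, so y_p = -x^3/6 + 7*x^2/12 + 11*x/36.
General solution: y = C2 - x^3/6 + 7*x^2/12 + 11*x/36 + C1*exp(-6*x).
Apply the initial conditions: y(0) = C1 + C2 = 5 and y'(0) = 11/36 - 6*C1 = -1. Solving gives C1 = 47/216, C2 = 1033/216.

y = 1033/216 - x**3/6 + 7*x**2/12 + 11*x/36 + 47*exp(-6*x)/216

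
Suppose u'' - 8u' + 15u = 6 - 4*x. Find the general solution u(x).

Characteristic equation r² - 8r + 15 = 0 factors as (r - 5)(r - 3) = 0, so r = 5, 3.
Hence u_h = C1*exp(5*x) + C2*exp(3*x).
For the particular solution try u_p = A0 + A1*x. Substituting and matching coefficients of each power of x gives A0 = 58/225, A1 = -4/15, so u_p = 58/225 - 4*x/15.

u = 58/225 - 4*x/15 + C1*exp(5*x) + C2*exp(3*x)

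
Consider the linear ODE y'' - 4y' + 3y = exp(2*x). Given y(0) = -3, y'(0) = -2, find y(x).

Characteristic equation r² - 4r + 3 = 0 factors as (r - 3)(r - 1) = 0, so r = 3, 1.
Hence y_h = C1*exp(3*x) + C2*exp(x).
Try y_p = A*exp(2*x). Substituting into the equation and dividing by exp(2*x) gives A = -1, so y_p = -exp(2*x).
General solution: y = -exp(2*x) + C1*exp(3*x) + C2*exp(x).
Apply the initial conditions: y(0) = -1 + C1 + C2 = -3 and y'(0) = -2 + C2 + 3*C1 = -2. Solving gives C1 = 1, C2 = -3.

y = -exp(2*x) - 3*exp(x) + exp(3*x)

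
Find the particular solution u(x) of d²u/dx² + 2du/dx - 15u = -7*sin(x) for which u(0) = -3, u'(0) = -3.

Characteristic equation r² + 2r - 15 = 0 factors as (r - 3)(r + 5) = 0, so r = 3, -5.
Hence u_h = C1*exp(3*x) + C2*exp(-5*x).
Try u_p = A*cos(x) + B*sin(x). Substituting and equating the coefficients of cos(x) and sin(x) gives A = 7/130, B = 28/65, so u_p = 7*cos(x)/130 + 28*sin(x)/65.
General solution: u = 7*cos(x)/130 + 28*sin(x)/65 + C1*exp(3*x) + C2*exp(-5*x).
Apply the initial conditions: u(0) = 7/130 + C1 + C2 = -3 and u'(0) = 28/65 - 5*C2 + 3*C1 = -3. Solving gives C1 = -187/80, C2 = -149/208.

u = -187*exp(3*x)/80 - 149*exp(-5*x)/208 + 7*cos(x)/130 + 28*sin(x)/65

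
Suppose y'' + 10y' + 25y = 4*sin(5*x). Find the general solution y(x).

y = -2*cos(5*x)/25 + C1*exp(-5*x) + C2*x*exp(-5*x)

Characteristic equation r² + 10r + 25 = 0 has discriminant (10)² - 4·(25) = 0, so r = -5 is a repeated root.
Hence y_h = (C1 + C2*x)*exp(-5*x).
Try y_p = A*cos(5*x) + B*sin(5*x). Substituting and equating the coefficients of cos(5x) and sin(5x) gives A = -2/25, B = 0, so y_p = -2*cos(5*x)/25.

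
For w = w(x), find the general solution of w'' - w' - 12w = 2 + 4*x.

w = -5/36 - x/3 + C1*exp(4*x) + C2*exp(-3*x)

Characteristic equation r² - r - 12 = 0 factors as (r - 4)(r + 3) = 0, so r = 4, -3.
Hence w_h = C1*exp(4*x) + C2*exp(-3*x).
For the particular solution try w_p = A0 + A1*x. Substituting and matching coefficients of each power of x gives A0 = -5/36, A1 = -1/3, so w_p = -5/36 - x/3.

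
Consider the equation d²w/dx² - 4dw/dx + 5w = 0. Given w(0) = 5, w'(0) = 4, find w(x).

Characteristic equation r² - 4r + 5 = 0 has discriminant (-4)² - 4·(5) = -4 < 0, so r = 2 ± i.
Hence w_h = C1*cos(x)*exp(2*x) + C2*exp(2*x)*sin(x).
Apply the initial conditions: w(0) = C1 = 5 and w'(0) = C2 + 2*C1 = 4. Solving gives C1 = 5, C2 = -6.

w = -6*exp(2*x)*sin(x) + 5*cos(x)*exp(2*x)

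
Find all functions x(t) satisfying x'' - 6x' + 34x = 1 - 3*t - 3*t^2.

Characteristic equation r² - 6r + 34 = 0 has discriminant (-6)² - 4·(34) = -100 < 0, so r = 3 ± 5i.
Hence x_h = C1*cos(5*t)*exp(3*t) + C2*exp(3*t)*sin(5*t).
For the particular solution try x_p = A0 + A1*t + A2*t^2. Substituting and matching coefficients of each power of t gives A0 = 133/9826, A1 = -69/578, A2 = -3/34, so x_p = 133/9826 - 69*t/578 - 3*t^2/34.

x = 133/9826 - 69*t/578 - 3*t**2/34 + C1*cos(5*t)*exp(3*t) + C2*exp(3*t)*sin(5*t)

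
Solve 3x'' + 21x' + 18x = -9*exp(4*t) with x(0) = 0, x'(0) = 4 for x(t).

x = -43*exp(-6*t)/50 - 3*exp(4*t)/50 + 23*exp(-t)/25

Divide through by 3: x'' + 7x' + 6x = -3*exp(4*t).
Characteristic equation r² + 7r + 6 = 0 factors as (r + 1)(r + 6) = 0, so r = -1, -6.
Hence x_h = C1*exp(-t) + C2*exp(-6*t).
Try x_p = A*exp(4*t). Substituting into the equation and dividing by exp(4*t) gives A = -3/50, so x_p = -3*exp(4*t)/50.
General solution: x = -3*exp(4*t)/50 + C1*exp(-t) + C2*exp(-6*t).
Apply the initial conditions: x(0) = -3/50 + C1 + C2 = 0 and x'(0) = -6/25 - C1 - 6*C2 = 4. Solving gives C1 = 23/25, C2 = -43/50.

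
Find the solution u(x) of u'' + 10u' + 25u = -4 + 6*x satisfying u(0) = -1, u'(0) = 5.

Characteristic equation r² + 10r + 25 = 0 has discriminant (10)² - 4·(25) = 0, so r = -5 is a repeated root.
Hence u_h = (C1 + C2*x)*exp(-5*x).
For the particular solution try u_p = A0 + A1*x. Substituting and matching coefficients of each power of x gives A0 = -32/125, A1 = 6/25, so u_p = -32/125 + 6*x/25.
General solution: u = -32/125 + 6*x/25 + C1*exp(-5*x) + C2*x*exp(-5*x).
Apply the initial conditions: u(0) = -32/125 + C1 = -1 and u'(0) = 6/25 + C2 - 5*C1 = 5. Solving gives C1 = -93/125, C2 = 26/25.

u = -32/125 - 93*exp(-5*x)/125 + 6*x/25 + 26*x*exp(-5*x)/25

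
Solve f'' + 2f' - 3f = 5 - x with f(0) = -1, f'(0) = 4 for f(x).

Characteristic equation r² + 2r - 3 = 0 factors as (r - 1)(r + 3) = 0, so r = 1, -3.
Hence f_h = C1*exp(x) + C2*exp(-3*x).
For the particular solution try f_p = A0 + A1*x. Substituting and matching coefficients of each power of x gives A0 = -13/9, A1 = 1/3, so f_p = -13/9 + x/3.
General solution: f = -13/9 + x/3 + C1*exp(x) + C2*exp(-3*x).
Apply the initial conditions: f(0) = -13/9 + C1 + C2 = -1 and f'(0) = 1/3 + C1 - 3*C2 = 4. Solving gives C1 = 5/4, C2 = -29/36.

f = -13/9 - 29*exp(-3*x)/36 + x/3 + 5*exp(x)/4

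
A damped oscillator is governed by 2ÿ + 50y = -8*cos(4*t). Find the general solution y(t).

Divide through by 2: y'' + 25y = -4*cos(4*t).
Characteristic equation r² + 25 = 0 has discriminant (0)² - 4·(25) = -100 < 0, so r = ± 5i.
Hence y_h = C1*cos(5*t) + C2*sin(5*t).
Try y_p = A*cos(4*t) + B*sin(4*t). Substituting and equating the coefficients of cos(4t) and sin(4t) gives A = -4/9, B = 0, so y_p = -4*cos(4*t)/9.

y = -4*cos(4*t)/9 + C1*cos(5*t) + C2*sin(5*t)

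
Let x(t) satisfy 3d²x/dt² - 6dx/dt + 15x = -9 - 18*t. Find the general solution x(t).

x = -27/25 - 6*t/5 + C1*cos(2*t)*exp(t) + C2*exp(t)*sin(2*t)

Divide through by 3: x'' - 2x' + 5x = -3 - 6*t.
Characteristic equation r² - 2r + 5 = 0 has discriminant (-2)² - 4·(5) = -16 < 0, so r = 1 ± 2i.
Hence x_h = C1*cos(2*t)*exp(t) + C2*exp(t)*sin(2*t).
For the particular solution try x_p = A0 + A1*t. Substituting and matching coefficients of each power of t gives A0 = -27/25, A1 = -6/5, so x_p = -27/25 - 6*t/5.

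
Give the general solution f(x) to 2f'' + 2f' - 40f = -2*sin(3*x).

f = 3*cos(3*x)/850 + 29*sin(3*x)/850 + C1*exp(4*x) + C2*exp(-5*x)

Divide through by 2: f'' + f' - 20f = -sin(3*x).
Characteristic equation r² + r - 20 = 0 factors as (r - 4)(r + 5) = 0, so r = 4, -5.
Hence f_h = C1*exp(4*x) + C2*exp(-5*x).
Try f_p = A*cos(3*x) + B*sin(3*x). Substituting and equating the coefficients of cos(3x) and sin(3x) gives A = 3/850, B = 29/850, so f_p = 3*cos(3*x)/850 + 29*sin(3*x)/850.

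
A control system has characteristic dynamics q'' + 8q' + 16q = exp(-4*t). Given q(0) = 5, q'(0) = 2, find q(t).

q = 5*exp(-4*t) + t**2*exp(-4*t)/2 + 22*t*exp(-4*t)

Characteristic equation r² + 8r + 16 = 0 has discriminant (8)² - 4·(16) = 0, so r = -4 is a repeated root.
Hence q_h = (C1 + C2*t)*exp(-4*t).
Since exp(-4*t) solves the homogeneous equation (r = -4 is a root of multiplicity 2), multiply the trial by t^2. Try q_p = A*t^2*exp(-4*t). Substituting into the equation and dividing by exp(-4*t) gives A = 1/2, so q_p = t^2*exp(-4*t)/2.
General solution: q = C1*exp(-4*t) + t^2*exp(-4*t)/2 + C2*t*exp(-4*t).
Apply the initial conditions: q(0) = C1 = 5 and q'(0) = C2 - 4*C1 = 2. Solving gives C1 = 5, C2 = 22.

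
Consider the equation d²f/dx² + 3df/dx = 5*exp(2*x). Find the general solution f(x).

Characteristic equation r² + 3r = 0 factors as (r + 3)r = 0, so r = -3, 0.
Hence f_h = C1*exp(-3*x) + C2.
Try f_p = A*exp(2*x). Substituting into the equation and dividing by exp(2*x) gives A = 1/2, so f_p = exp(2*x)/2.

f = C2 + exp(2*x)/2 + C1*exp(-3*x)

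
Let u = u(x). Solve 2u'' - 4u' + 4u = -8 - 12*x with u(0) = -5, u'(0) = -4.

Divide through by 2: u'' - 2u' + 2u = -4 - 6*x.
Characteristic equation r² - 2r + 2 = 0 has discriminant (-2)² - 4·(2) = -4 < 0, so r = 1 ± i.
Hence u_h = C1*cos(x)*exp(x) + C2*exp(x)*sin(x).
For the particular solution try u_p = A0 + A1*x. Substituting and matching coefficients of each power of x gives A0 = -5, A1 = -3, so u_p = -5 - 3*x.
General solution: u = -5 - 3*x + C1*cos(x)*exp(x) + C2*exp(x)*sin(x).
Apply the initial conditions: u(0) = -5 + C1 = -5 and u'(0) = -3 + C1 + C2 = -4. Solving gives C1 = 0, C2 = -1.

u = -5 - 3*x - exp(x)*sin(x)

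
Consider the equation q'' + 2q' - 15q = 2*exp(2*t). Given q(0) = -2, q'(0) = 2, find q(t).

Characteristic equation r² + 2r - 15 = 0 factors as (r + 5)(r - 3) = 0, so r = -5, 3.
Hence q_h = C1*exp(-5*t) + C2*exp(3*t).
Try q_p = A*exp(2*t). Substituting into the equation and dividing by exp(2*t) gives A = -2/7, so q_p = -2*exp(2*t)/7.
General solution: q = -2*exp(2*t)/7 + C1*exp(-5*t) + C2*exp(3*t).
Apply the initial conditions: q(0) = -2/7 + C1 + C2 = -2 and q'(0) = -4/7 - 5*C1 + 3*C2 = 2. Solving gives C1 = -27/28, C2 = -3/4.

q = -27*exp(-5*t)/28 - 3*exp(3*t)/4 - 2*exp(2*t)/7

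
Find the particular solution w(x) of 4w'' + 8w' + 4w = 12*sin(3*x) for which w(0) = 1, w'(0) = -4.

Divide through by 4: w'' + 2w' + w = 3*sin(3*x).
Characteristic equation r² + 2r + 1 = 0 has discriminant (2)² - 4·(1) = 0, so r = -1 is a repeated root.
Hence w_h = (C1 + C2*x)*exp(-x).
Try w_p = A*cos(3*x) + B*sin(3*x). Substituting and equating the coefficients of cos(3x) and sin(3x) gives A = -9/50, B = -6/25, so w_p = -9*cos(3*x)/50 - 6*sin(3*x)/25.
General solution: w = -9*cos(3*x)/50 - 6*sin(3*x)/25 + C1*exp(-x) + C2*x*exp(-x).
Apply the initial conditions: w(0) = -9/50 + C1 = 1 and w'(0) = -18/25 + C2 - C1 = -4. Solving gives C1 = 59/50, C2 = -21/10.

w = -9*cos(3*x)/50 - 6*sin(3*x)/25 + 59*exp(-x)/50 - 21*x*exp(-x)/10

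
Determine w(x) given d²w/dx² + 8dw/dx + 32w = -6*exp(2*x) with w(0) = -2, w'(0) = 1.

w = -3*exp(2*x)/26 - 49*cos(4*x)*exp(-4*x)/26 - 41*exp(-4*x)*sin(4*x)/26

Characteristic equation r² + 8r + 32 = 0 has discriminant (8)² - 4·(32) = -64 < 0, so r = -4 ± 4i.
Hence w_h = C1*cos(4*x)*exp(-4*x) + C2*exp(-4*x)*sin(4*x).
Try w_p = A*exp(2*x). Substituting into the equation and dividing by exp(2*x) gives A = -3/26, so w_p = -3*exp(2*x)/26.
General solution: w = -3*exp(2*x)/26 + C1*cos(4*x)*exp(-4*x) + C2*exp(-4*x)*sin(4*x).
Apply the initial conditions: w(0) = -3/26 + C1 = -2 and w'(0) = -3/13 - 4*C1 + 4*C2 = 1. Solving gives C1 = -49/26, C2 = -41/26.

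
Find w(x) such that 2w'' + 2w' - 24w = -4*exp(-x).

w = exp(-x)/6 + C1*exp(3*x) + C2*exp(-4*x)

Divide through by 2: w'' + w' - 12w = -2*exp(-x).
Characteristic equation r² + r - 12 = 0 factors as (r - 3)(r + 4) = 0, so r = 3, -4.
Hence w_h = C1*exp(3*x) + C2*exp(-4*x).
Try w_p = A*exp(-x). Substituting into the equation and dividing by exp(-x) gives A = 1/6, so w_p = exp(-x)/6.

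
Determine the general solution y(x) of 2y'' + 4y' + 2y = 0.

Divide through by 2: y'' + 2y' + y = 0.
Characteristic equation r² + 2r + 1 = 0 has discriminant (2)² - 4·(1) = 0, so r = -1 is a repeated root.
Hence y_h = (C1 + C2*x)*exp(-x).

y = C1*exp(-x) + C2*x*exp(-x)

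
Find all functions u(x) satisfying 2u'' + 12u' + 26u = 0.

Divide through by 2: u'' + 6u' + 13u = 0.
Characteristic equation r² + 6r + 13 = 0 has discriminant (6)² - 4·(13) = -16 < 0, so r = -3 ± 2i.
Hence u_h = C1*cos(2*x)*exp(-3*x) + C2*exp(-3*x)*sin(2*x).

u = C1*cos(2*x)*exp(-3*x) + C2*exp(-3*x)*sin(2*x)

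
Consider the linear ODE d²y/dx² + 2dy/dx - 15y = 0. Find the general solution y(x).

y = C1*exp(3*x) + C2*exp(-5*x)

Characteristic equation r² + 2r - 15 = 0 factors as (r - 3)(r + 5) = 0, so r = 3, -5.
Hence y_h = C1*exp(3*x) + C2*exp(-5*x).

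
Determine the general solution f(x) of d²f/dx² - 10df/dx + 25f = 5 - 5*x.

f = 3/25 - x/5 + C1*exp(5*x) + C2*x*exp(5*x)

Characteristic equation r² - 10r + 25 = 0 has discriminant (-10)² - 4·(25) = 0, so r = 5 is a repeated root.
Hence f_h = (C1 + C2*x)*exp(5*x).
For the particular solution try f_p = A0 + A1*x. Substituting and matching coefficients of each power of x gives A0 = 3/25, A1 = -1/5, so f_p = 3/25 - x/5.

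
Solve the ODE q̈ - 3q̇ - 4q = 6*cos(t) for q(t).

q = -15*cos(t)/17 - 9*sin(t)/17 + C1*exp(-t) + C2*exp(4*t)

Characteristic equation r² - 3r - 4 = 0 factors as (r + 1)(r - 4) = 0, so r = -1, 4.
Hence q_h = C1*exp(-t) + C2*exp(4*t).
Try q_p = A*cos(t) + B*sin(t). Substituting and equating the coefficients of cos(t) and sin(t) gives A = -15/17, B = -9/17, so q_p = -15*cos(t)/17 - 9*sin(t)/17.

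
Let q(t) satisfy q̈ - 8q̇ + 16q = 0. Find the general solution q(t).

q = C1*exp(4*t) + C2*t*exp(4*t)

Characteristic equation r² - 8r + 16 = 0 has discriminant (-8)² - 4·(16) = 0, so r = 4 is a repeated root.
Hence q_h = (C1 + C2*t)*exp(4*t).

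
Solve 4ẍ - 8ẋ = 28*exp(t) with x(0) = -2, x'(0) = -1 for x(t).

x = 2 - 7*exp(t) + 3*exp(2*t)

Divide through by 4: x'' - 2x' = 7*exp(t).
Characteristic equation r² - 2r = 0 factors as (r - 2)r = 0, so r = 2, 0.
Hence x_h = C1*exp(2*t) + C2.
Try x_p = A*exp(t). Substituting into the equation and dividing by exp(t) gives A = -7, so x_p = -7*exp(t).
General solution: x = C2 - 7*exp(t) + C1*exp(2*t).
Apply the initial conditions: x(0) = -7 + C1 + C2 = -2 and x'(0) = -7 + 2*C1 = -1. Solving gives C1 = 3, C2 = 2.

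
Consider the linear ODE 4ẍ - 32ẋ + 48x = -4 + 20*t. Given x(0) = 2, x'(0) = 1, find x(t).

x = 7/36 - 109*exp(6*t)/144 + 5*t/12 + 41*exp(2*t)/16

Divide through by 4: x'' - 8x' + 12x = -1 + 5*t.
Characteristic equation r² - 8r + 12 = 0 factors as (r - 2)(r - 6) = 0, so r = 2, 6.
Hence x_h = C1*exp(2*t) + C2*exp(6*t).
For the particular solution try x_p = A0 + A1*t. Substituting and matching coefficients of each power of t gives A0 = 7/36, A1 = 5/12, so x_p = 7/36 + 5*t/12.
General solution: x = 7/36 + 5*t/12 + C1*exp(2*t) + C2*exp(6*t).
Apply the initial conditions: x(0) = 7/36 + C1 + C2 = 2 and x'(0) = 5/12 + 2*C1 + 6*C2 = 1. Solving gives C1 = 41/16, C2 = -109/144.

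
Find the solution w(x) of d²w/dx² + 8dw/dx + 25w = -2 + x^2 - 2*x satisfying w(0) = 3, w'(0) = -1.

Characteristic equation r² + 8r + 25 = 0 has discriminant (8)² - 4·(25) = -36 < 0, so r = -4 ± 3i.
Hence w_h = C1*cos(3*x)*exp(-4*x) + C2*exp(-4*x)*sin(3*x).
For the particular solution try w_p = A0 + A1*x + A2*x^2. Substituting and matching coefficients of each power of x gives A0 = -772/15625, A1 = -66/625, A2 = 1/25, so w_p = -772/15625 - 66*x/625 + x^2/25.
General solution: w = -772/15625 - 66*x/625 + x^2/25 + C1*cos(3*x)*exp(-4*x) + C2*exp(-4*x)*sin(3*x).
Apply the initial conditions: w(0) = -772/15625 + C1 = 3 and w'(0) = -66/625 - 4*C1 + 3*C2 = -1. Solving gives C1 = 47647/15625, C2 = 58871/15625.

w = -772/15625 - 66*x/625 + x**2/25 + 47647*cos(3*x)*exp(-4*x)/15625 + 58871*exp(-4*x)*sin(3*x)/15625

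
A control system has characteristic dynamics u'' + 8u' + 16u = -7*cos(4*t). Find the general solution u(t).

Characteristic equation r² + 8r + 16 = 0 has discriminant (8)² - 4·(16) = 0, so r = -4 is a repeated root.
Hence u_h = (C1 + C2*t)*exp(-4*t).
Try u_p = A*cos(4*t) + B*sin(4*t). Substituting and equating the coefficients of cos(4t) and sin(4t) gives A = 0, B = -7/32, so u_p = -7*sin(4*t)/32.

u = -7*sin(4*t)/32 + C1*exp(-4*t) + C2*t*exp(-4*t)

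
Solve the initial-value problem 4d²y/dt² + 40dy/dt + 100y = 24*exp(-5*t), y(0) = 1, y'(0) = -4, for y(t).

y = t*exp(-5*t) + 3*t**2*exp(-5*t) + exp(-5*t)

Divide through by 4: y'' + 10y' + 25y = 6*exp(-5*t).
Characteristic equation r² + 10r + 25 = 0 has discriminant (10)² - 4·(25) = 0, so r = -5 is a repeated root.
Hence y_h = (C1 + C2*t)*exp(-5*t).
Since exp(-5*t) solves the homogeneous equation (r = -5 is a root of multiplicity 2), multiply the trial by t^2. Try y_p = A*t^2*exp(-5*t). Substituting into the equation and dividing by exp(-5*t) gives A = 3, so y_p = 3*t^2*exp(-5*t).
General solution: y = C1*exp(-5*t) + 3*t^2*exp(-5*t) + C2*t*exp(-5*t).
Apply the initial conditions: y(0) = C1 = 1 and y'(0) = C2 - 5*C1 = -4. Solving gives C1 = 1, C2 = 1.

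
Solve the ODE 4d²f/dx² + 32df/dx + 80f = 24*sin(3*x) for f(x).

Divide through by 4: f'' + 8f' + 20f = 6*sin(3*x).
Characteristic equation r² + 8r + 20 = 0 has discriminant (8)² - 4·(20) = -16 < 0, so r = -4 ± 2i.
Hence f_h = C1*cos(2*x)*exp(-4*x) + C2*exp(-4*x)*sin(2*x).
Try f_p = A*cos(3*x) + B*sin(3*x). Substituting and equating the coefficients of cos(3x) and sin(3x) gives A = -144/697, B = 66/697, so f_p = -144*cos(3*x)/697 + 66*sin(3*x)/697.

f = -144*cos(3*x)/697 + 66*sin(3*x)/697 + C1*cos(2*x)*exp(-4*x) + C2*exp(-4*x)*sin(2*x)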